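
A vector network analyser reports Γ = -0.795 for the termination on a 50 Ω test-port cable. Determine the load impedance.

Z_L = Z_0·(1 + Γ)/(1 − Γ) = 50·(0.205)/(1.79)

Z_L ≈ 5.71 Ω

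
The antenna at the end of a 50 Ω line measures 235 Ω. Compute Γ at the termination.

Γ = (Z_L − Z_0)/(Z_L + Z_0) = (235 − 50)/(235 + 50) = 185/285

Γ = 0.649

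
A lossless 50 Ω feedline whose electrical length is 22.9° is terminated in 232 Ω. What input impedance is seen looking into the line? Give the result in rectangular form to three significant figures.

tan(βl) = tan(22.9°) = 0.422
Z_in = Z_0·(Z_L + jZ_0·tanβl)/(Z_0 + jZ_L·tanβl)
     = 50·(232 + j21.1)/(50 + j98)

Z_in ≈ 56.5 − j89.6 Ω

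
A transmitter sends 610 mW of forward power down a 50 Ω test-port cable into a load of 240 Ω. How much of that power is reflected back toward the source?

Γ = (240 − 50)/(240 + 50) = 0.655
|Γ|² = 0.429
P_refl = |Γ|²·P_inc = 262 mW, P_del = (1 − |Γ|²)·P_inc = 348 mW

P_reflected ≈ 262 mW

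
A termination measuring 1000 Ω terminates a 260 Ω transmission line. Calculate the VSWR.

VSWR ≈ 3.85

Γ = (1000 − 260)/(1000 + 260) = 0.587
VSWR = (1 + 0.587)/(1 − 0.587)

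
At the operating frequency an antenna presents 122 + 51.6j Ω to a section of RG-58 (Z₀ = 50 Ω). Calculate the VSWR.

VSWR ≈ 2.95

Γ = (Z_L − Z_0)/(Z_L + Z_0) = (72 + j51.6)/(172 + j51.6)
|Γ| = 88.6/180 = 0.493
VSWR = (1 + |Γ|)/(1 − |Γ|) = 1.49/0.507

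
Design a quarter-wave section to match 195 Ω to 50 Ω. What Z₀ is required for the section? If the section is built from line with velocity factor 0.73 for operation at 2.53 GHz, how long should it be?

Z_qwt ≈ 98.7 Ω; length ≈ 2.16 cm

Z_qwt = √(Z_0·R_L) = √(50 × 195) = √9750
λ = 0.73·c/f = 0.0866 m, so l = λ/4 = 0.0216 m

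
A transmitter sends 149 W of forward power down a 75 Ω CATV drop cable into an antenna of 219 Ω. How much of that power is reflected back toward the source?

Γ = (219 − 75)/(219 + 75) = 0.49
|Γ|² = 0.24
P_refl = |Γ|²·P_inc = 35.7 W, P_del = (1 − |Γ|²)·P_inc = 113 W

P_reflected ≈ 35.7 W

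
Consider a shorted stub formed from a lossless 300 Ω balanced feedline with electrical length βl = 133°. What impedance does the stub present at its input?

tan(βl) = -1.07
For a shorted stub, Z_in = jZ_0·tan(βl)

Z_in ≈ −j322 Ω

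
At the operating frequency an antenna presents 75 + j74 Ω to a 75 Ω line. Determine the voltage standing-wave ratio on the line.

Γ = (Z_L − Z_0)/(Z_L + Z_0) = (0 + j74)/(150 + j74)
|Γ| = 74/167 = 0.442
VSWR = (1 + |Γ|)/(1 − |Γ|) = 1.44/0.558

VSWR ≈ 2.59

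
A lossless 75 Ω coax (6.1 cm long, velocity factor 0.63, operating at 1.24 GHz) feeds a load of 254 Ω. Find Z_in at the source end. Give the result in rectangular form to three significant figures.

Z_in ≈ 55.2 + j81 Ω

λ = v/f = 0.63·c / 1.24 GHz = 0.152 m
βl = 2π·l/λ = 2π × 0.4 = 144°
tan(βl) = tan(144°) = -0.725
Z_in = Z_0·(Z_L + jZ_0·tanβl)/(Z_0 + jZ_L·tanβl)
     = 75·(254 − j54.3)/(75 − j184)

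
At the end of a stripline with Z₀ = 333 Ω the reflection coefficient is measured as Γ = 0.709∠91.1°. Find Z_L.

Z_L ≈ 108 + j309 Ω

Z_L = Z_0·(1 + Γ)/(1 − Γ) = 333·(0.986 + j0.709)/(1.01 − j0.709)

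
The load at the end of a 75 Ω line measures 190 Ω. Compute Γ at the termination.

Γ = (Z_L − Z_0)/(Z_L + Z_0) = (190 − 75)/(190 + 75) = 115/265

Γ = 0.434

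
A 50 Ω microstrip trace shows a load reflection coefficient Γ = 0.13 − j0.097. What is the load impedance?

Z_L ≈ 63.5 − j12.7 Ω

Z_L = Z_0·(1 + Γ)/(1 − Γ) = 50·(1.13 − j0.097)/(0.87 + j0.097)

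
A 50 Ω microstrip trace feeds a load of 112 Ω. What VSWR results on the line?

Γ = (112 − 50)/(112 + 50) = 0.383
VSWR = (1 + 0.383)/(1 − 0.383)

VSWR ≈ 2.24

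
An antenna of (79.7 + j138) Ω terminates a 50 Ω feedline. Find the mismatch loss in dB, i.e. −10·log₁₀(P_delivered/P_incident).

mismatch loss ≈ 3.52 dB

Γ = (29.7 + j138)/(129.7 + j138), |Γ| = 0.745
|Γ|² = 0.556, so P_del/P_inc = 1 − |Γ|² = 0.444
ML = −10·log₁₀(1 − |Γ|²)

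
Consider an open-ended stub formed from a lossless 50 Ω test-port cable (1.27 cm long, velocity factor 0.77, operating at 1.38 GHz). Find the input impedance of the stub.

Z_in ≈ −j96.8 Ω

λ = v/f = 0.77·c / 1.38 GHz = 0.167 m
βl = 2π·l/λ = 2π × 0.0759 = 27.3°
tan(βl) = 0.516
For an open-ended stub, Z_in = −jZ_0·cot(βl) = −jZ_0/tan(βl)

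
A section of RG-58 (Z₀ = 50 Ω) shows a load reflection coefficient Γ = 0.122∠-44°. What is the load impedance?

Z_L ≈ 58.7 − j10.1 Ω

Z_L = Z_0·(1 + Γ)/(1 − Γ) = 50·(1.09 − j0.0847)/(0.912 + j0.0847)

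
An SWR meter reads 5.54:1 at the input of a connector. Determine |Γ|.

|Γ| = (S − 1)/(S + 1) = (5.54 − 1)/(5.54 + 1) = 4.54/6.54

|Γ| ≈ 0.694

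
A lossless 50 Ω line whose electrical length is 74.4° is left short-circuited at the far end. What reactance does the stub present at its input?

tan(βl) = 3.58
For a short-circuited stub, Z_in = jZ_0·tan(βl)

X_in ≈ 179 Ω (inductive)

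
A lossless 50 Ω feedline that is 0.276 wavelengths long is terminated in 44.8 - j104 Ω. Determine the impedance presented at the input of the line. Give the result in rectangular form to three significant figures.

Z_in ≈ 10.3 + j30.2 Ω

βl = 2π × 0.276 = 99.4°
tan(βl) = tan(99.4°) = -6.07
Z_in = Z_0·(Z_L + jZ_0·tanβl)/(Z_0 + jZ_L·tanβl)
     = 50·(44.8 − j407)/(-581 − j272)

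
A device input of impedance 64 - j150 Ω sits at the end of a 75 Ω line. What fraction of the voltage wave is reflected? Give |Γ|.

|Γ| ≈ 0.735

Γ = (Z_L − Z_0)/(Z_L + Z_0) = (-11 − j150)/(139 − j150)
|Γ| = 150/205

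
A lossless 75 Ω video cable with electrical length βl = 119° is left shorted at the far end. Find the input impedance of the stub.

Z_in ≈ −j135 Ω

tan(βl) = -1.8
For a shorted stub, Z_in = jZ_0·tan(βl)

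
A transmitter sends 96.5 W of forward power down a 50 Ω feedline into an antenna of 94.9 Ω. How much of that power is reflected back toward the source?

P_reflected ≈ 9.27 W

Γ = (94.9 − 50)/(94.9 + 50) = 0.31
|Γ|² = 0.096
P_refl = |Γ|²·P_inc = 9.27 W, P_del = (1 − |Γ|²)·P_inc = 87.2 W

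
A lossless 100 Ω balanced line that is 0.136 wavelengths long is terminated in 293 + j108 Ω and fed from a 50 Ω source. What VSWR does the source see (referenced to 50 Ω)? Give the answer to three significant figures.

βl = 2π × 0.136 = 49°
tan(βl) = 1.15
Z_in = Z_0·(Z_L + jZ_0·tanβl)/(Z_0 + jZ_L·tanβl) = 59.7 − j91.3 Ω
Γ_s = (Z_in − Z_s)/(Z_in + Z_s) = (9.69 − j91.3)/(110 − j91.3), |Γ_s| = 0.643
VSWR = (1 + |Γ_s|)/(1 − |Γ_s|)

VSWR ≈ 4.61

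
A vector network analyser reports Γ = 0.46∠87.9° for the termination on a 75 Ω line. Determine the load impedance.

Z_L = Z_0·(1 + Γ)/(1 − Γ) = 75·(1.02 + j0.46)/(0.983 − j0.46)

Z_L ≈ 50.2 + j58.5 Ω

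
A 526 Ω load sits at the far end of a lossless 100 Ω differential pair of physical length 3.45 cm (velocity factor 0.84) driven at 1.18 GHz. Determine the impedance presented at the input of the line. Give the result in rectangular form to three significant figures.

Z_in ≈ 26 − j59 Ω

λ = v/f = 0.84·c / 1.18 GHz = 0.214 m
βl = 2π·l/λ = 2π × 0.162 = 58.2°
tan(βl) = tan(58.2°) = 1.61
Z_in = Z_0·(Z_L + jZ_0·tanβl)/(Z_0 + jZ_L·tanβl)
     = 100·(526 + j161)/(100 + j847)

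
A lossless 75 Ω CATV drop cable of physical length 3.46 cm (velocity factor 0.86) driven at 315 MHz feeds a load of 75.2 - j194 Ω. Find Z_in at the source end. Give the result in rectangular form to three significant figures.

Z_in ≈ 27.1 − j106 Ω

λ = v/f = 0.86·c / 315 MHz = 0.819 m
βl = 2π·l/λ = 2π × 0.0422 = 15.2°
tan(βl) = tan(15.2°) = 0.272
Z_in = Z_0·(Z_L + jZ_0·tanβl)/(Z_0 + jZ_L·tanβl)
     = 75·(75.2 − j174)/(128 + j20.4)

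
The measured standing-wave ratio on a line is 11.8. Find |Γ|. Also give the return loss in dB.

|Γ| = (S − 1)/(S + 1) = (11.8 − 1)/(11.8 + 1) = 10.8/12.8
RL = −20·log₁₀|Γ| = −20·log₁₀(0.844)

|Γ| ≈ 0.844; return loss ≈ 1.48 dB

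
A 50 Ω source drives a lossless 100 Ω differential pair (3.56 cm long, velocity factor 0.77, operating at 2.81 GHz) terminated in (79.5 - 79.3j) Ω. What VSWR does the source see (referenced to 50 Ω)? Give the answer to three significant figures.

VSWR ≈ 4.62

λ = v/f = 0.77·c / 2.81 GHz = 0.0822 m
βl = 2π·l/λ = 2π × 0.433 = 156°
tan(βl) = -0.447
Z_in = Z_0·(Z_L + jZ_0·tanβl)/(Z_0 + jZ_L·tanβl) = 176 − j95.4 Ω
Γ_s = (Z_in − Z_s)/(Z_in + Z_s) = (126 − j95.4)/(226 − j95.4), |Γ_s| = 0.644
VSWR = (1 + |Γ_s|)/(1 − |Γ_s|)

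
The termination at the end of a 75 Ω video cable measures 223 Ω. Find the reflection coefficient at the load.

Γ = (Z_L − Z_0)/(Z_L + Z_0) = (223 − 75)/(223 + 75) = 148/298

Γ = 0.497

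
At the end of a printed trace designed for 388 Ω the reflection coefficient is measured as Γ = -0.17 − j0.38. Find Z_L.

Z_L = Z_0·(1 + Γ)/(1 − Γ) = 388·(0.83 − j0.38)/(1.17 + j0.38)

Z_L ≈ 212 − j195 Ω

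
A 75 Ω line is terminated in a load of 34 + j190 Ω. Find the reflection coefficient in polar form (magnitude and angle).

Γ ≈ 0.887 ∠ 42°

Γ = (Z_L − Z_0)/(Z_L + Z_0) = (-41 + j190)/(109 + j190)
|Γ| = 194/219 = 0.887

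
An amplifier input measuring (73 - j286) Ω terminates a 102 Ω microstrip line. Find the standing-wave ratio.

Γ = (Z_L − Z_0)/(Z_L + Z_0) = (-29 − j286)/(175 − j286)
|Γ| = 287/335 = 0.857
VSWR = (1 + |Γ|)/(1 − |Γ|) = 1.86/0.143

VSWR ≈ 13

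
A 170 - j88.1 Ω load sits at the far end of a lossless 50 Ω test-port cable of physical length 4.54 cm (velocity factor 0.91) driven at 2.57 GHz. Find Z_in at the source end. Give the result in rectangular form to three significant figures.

λ = v/f = 0.91·c / 2.57 GHz = 0.106 m
βl = 2π·l/λ = 2π × 0.427 = 154°
tan(βl) = tan(154°) = -0.491
Z_in = Z_0·(Z_L + jZ_0·tanβl)/(Z_0 + jZ_L·tanβl)
     = 50·(170 − j113)/(6.77 − j83.4)

Z_in ≈ 75.3 + j95.8 Ω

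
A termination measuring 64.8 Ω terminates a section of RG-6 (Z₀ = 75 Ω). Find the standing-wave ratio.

For a purely resistive load, VSWR = R_L/Z_0 or Z_0/R_L (whichever > 1) = 75/64.8

VSWR ≈ 1.16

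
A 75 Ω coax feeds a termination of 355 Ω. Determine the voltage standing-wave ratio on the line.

VSWR ≈ 4.73

Γ = (355 − 75)/(355 + 75) = 0.651
VSWR = (1 + 0.651)/(1 − 0.651)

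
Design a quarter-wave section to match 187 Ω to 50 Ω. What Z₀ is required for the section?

Z_qwt = √(Z_0·R_L) = √(50 × 187) = √9350

Z_qwt ≈ 96.7 Ω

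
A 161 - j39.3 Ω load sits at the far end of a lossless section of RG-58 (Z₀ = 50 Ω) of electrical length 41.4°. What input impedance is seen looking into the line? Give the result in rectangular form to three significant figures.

Z_in ≈ 26.2 − j41.1 Ω

tan(βl) = tan(41.4°) = 0.882
Z_in = Z_0·(Z_L + jZ_0·tanβl)/(Z_0 + jZ_L·tanβl)
     = 50·(161 + j4.78)/(84.6 + j142)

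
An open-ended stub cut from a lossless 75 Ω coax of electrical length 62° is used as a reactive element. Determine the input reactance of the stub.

tan(βl) = 1.88
For an open-ended stub, Z_in = −jZ_0·cot(βl) = −jZ_0/tan(βl)

X_in ≈ -39.9 Ω (capacitive)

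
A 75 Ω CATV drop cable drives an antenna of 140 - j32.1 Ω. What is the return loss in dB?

RL ≈ 9.54 dB

Γ = (65 − j32.1)/(215 − j32.1), |Γ| = 0.333
RL = −20·log₁₀|Γ| = −20·log₁₀(0.333)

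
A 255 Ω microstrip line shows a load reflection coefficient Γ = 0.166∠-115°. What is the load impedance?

Z_L ≈ 212 − j65.7 Ω

Z_L = Z_0·(1 + Γ)/(1 − Γ) = 255·(0.93 − j0.15)/(1.07 + j0.15)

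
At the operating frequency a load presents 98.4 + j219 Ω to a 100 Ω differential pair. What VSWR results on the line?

VSWR ≈ 6.73

Γ = (Z_L − Z_0)/(Z_L + Z_0) = (-1.6 + j219)/(198.4 + j219)
|Γ| = 219/296 = 0.741
VSWR = (1 + |Γ|)/(1 − |Γ|) = 1.74/0.259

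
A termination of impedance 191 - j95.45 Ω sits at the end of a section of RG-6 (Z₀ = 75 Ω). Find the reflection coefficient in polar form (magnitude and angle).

Γ = (Z_L − Z_0)/(Z_L + Z_0) = (116 − j95.45)/(266 − j95.45)
|Γ| = 150/283 = 0.532

Γ ≈ 0.532 ∠ -19.7°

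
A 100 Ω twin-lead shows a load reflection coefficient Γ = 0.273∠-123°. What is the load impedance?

Z_L ≈ 67.5 − j33.4 Ω

Z_L = Z_0·(1 + Γ)/(1 − Γ) = 100·(0.851 − j0.229)/(1.15 + j0.229)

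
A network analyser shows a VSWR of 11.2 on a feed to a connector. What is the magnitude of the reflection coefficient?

|Γ| ≈ 0.836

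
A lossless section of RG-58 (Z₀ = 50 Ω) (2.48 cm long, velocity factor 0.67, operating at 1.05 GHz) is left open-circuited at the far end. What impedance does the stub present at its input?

Z_in ≈ −j47.2 Ω

λ = v/f = 0.67·c / 1.05 GHz = 0.191 m
βl = 2π·l/λ = 2π × 0.13 = 46.6°
tan(βl) = 1.06
For an open-circuited stub, Z_in = −jZ_0·cot(βl) = −jZ_0/tan(βl)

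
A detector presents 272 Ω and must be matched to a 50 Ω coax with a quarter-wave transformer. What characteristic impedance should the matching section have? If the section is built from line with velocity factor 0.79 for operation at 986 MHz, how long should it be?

Z_qwt ≈ 117 Ω; length ≈ 6.01 cm

Z_qwt = √(Z_0·R_L) = √(50 × 272) = √13600
λ = 0.79·c/f = 0.24 m, so l = λ/4 = 0.0601 m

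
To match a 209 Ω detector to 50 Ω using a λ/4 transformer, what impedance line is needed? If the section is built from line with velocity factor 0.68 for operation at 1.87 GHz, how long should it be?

Z_qwt = √(Z_0·R_L) = √(50 × 209) = √10450
λ = 0.68·c/f = 0.109 m, so l = λ/4 = 0.0273 m

Z_qwt ≈ 102 Ω; length ≈ 2.73 cm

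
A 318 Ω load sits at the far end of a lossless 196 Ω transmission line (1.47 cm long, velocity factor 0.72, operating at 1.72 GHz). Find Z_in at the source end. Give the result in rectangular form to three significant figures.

λ = v/f = 0.72·c / 1.72 GHz = 0.126 m
βl = 2π·l/λ = 2π × 0.117 = 42.1°
tan(βl) = tan(42.1°) = 0.905
Z_in = Z_0·(Z_L + jZ_0·tanβl)/(Z_0 + jZ_L·tanβl)
     = 196·(318 + j177)/(196 + j288)

Z_in ≈ 183 − j91.8 Ω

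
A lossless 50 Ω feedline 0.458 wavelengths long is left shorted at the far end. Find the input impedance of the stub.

βl = 2π × 0.458 = 165°
tan(βl) = -0.27
For a shorted stub, Z_in = jZ_0·tan(βl)

Z_in ≈ −j13.5 Ω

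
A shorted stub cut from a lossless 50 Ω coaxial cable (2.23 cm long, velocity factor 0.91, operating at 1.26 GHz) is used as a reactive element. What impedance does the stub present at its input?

Z_in ≈ +j37.7 Ω

λ = v/f = 0.91·c / 1.26 GHz = 0.217 m
βl = 2π·l/λ = 2π × 0.103 = 37.1°
tan(βl) = 0.755
For a shorted stub, Z_in = jZ_0·tan(βl)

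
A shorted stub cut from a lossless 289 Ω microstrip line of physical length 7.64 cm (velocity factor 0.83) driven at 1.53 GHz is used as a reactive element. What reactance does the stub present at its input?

λ = v/f = 0.83·c / 1.53 GHz = 0.163 m
βl = 2π·l/λ = 2π × 0.469 = 169°
tan(βl) = -0.194
For a shorted stub, Z_in = jZ_0·tan(βl)

X_in ≈ -56.2 Ω (capacitive)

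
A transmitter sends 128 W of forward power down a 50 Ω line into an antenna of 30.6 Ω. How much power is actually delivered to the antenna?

P_delivered ≈ 121 W

Γ = (30.6 − 50)/(30.6 + 50) = -0.241
|Γ|² = 0.0579
P_refl = |Γ|²·P_inc = 7.42 W, P_del = (1 − |Γ|²)·P_inc = 121 W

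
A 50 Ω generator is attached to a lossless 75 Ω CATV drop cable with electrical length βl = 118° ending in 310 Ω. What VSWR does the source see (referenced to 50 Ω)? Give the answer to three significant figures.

VSWR ≈ 3.55

tan(βl) = -1.88
Z_in = Z_0·(Z_L + jZ_0·tanβl)/(Z_0 + jZ_L·tanβl) = 22.9 + j36.9 Ω
Γ_s = (Z_in − Z_s)/(Z_in + Z_s) = (-27.1 + j36.9)/(72.9 + j36.9), |Γ_s| = 0.561
VSWR = (1 + |Γ_s|)/(1 − |Γ_s|)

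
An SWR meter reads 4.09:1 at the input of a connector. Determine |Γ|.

|Γ| = (S − 1)/(S + 1) = (4.09 − 1)/(4.09 + 1) = 3.09/5.09

|Γ| ≈ 0.607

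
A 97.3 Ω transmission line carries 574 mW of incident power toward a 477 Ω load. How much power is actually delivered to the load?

Γ = (477 − 97.3)/(477 + 97.3) = 0.661
|Γ|² = 0.437
P_refl = |Γ|²·P_inc = 251 mW, P_del = (1 − |Γ|²)·P_inc = 323 mW

P_delivered ≈ 323 mW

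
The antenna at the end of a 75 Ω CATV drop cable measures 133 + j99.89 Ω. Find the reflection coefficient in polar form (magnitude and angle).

Γ ≈ 0.501 ∠ 34.2°

Γ = (Z_L − Z_0)/(Z_L + Z_0) = (58 + j99.89)/(208 + j99.89)
|Γ| = 116/231 = 0.501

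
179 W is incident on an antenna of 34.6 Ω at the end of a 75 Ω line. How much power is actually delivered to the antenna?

Γ = (34.6 − 75)/(34.6 + 75) = -0.369
|Γ|² = 0.136
P_refl = |Γ|²·P_inc = 24.3 W, P_del = (1 − |Γ|²)·P_inc = 155 W

P_delivered ≈ 155 W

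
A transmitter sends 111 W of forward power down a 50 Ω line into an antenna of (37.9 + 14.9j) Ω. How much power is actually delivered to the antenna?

|Γ| = |(-12.1 + j14.9)/(87.9 + j14.9)| = 0.215
|Γ|² = 0.0464
P_refl = |Γ|²·P_inc = 5.14 W, P_del = (1 − |Γ|²)·P_inc = 106 W

P_delivered ≈ 106 W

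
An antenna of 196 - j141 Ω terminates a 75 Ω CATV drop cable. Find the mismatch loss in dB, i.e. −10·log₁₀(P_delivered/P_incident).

Γ = (121 − j141)/(271 − j141), |Γ| = 0.608
|Γ|² = 0.37, so P_del/P_inc = 1 − |Γ|² = 0.63
ML = −10·log₁₀(1 − |Γ|²)

mismatch loss ≈ 2.01 dB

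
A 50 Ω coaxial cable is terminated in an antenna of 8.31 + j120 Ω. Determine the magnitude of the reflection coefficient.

Γ = (Z_L − Z_0)/(Z_L + Z_0) = (-41.69 + j120)/(58.31 + j120)
|Γ| = 127/133

|Γ| ≈ 0.952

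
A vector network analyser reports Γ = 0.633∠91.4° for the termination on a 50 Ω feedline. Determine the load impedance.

Z_L ≈ 20.9 + j44.2 Ω

Z_L = Z_0·(1 + Γ)/(1 − Γ) = 50·(0.985 + j0.633)/(1.02 − j0.633)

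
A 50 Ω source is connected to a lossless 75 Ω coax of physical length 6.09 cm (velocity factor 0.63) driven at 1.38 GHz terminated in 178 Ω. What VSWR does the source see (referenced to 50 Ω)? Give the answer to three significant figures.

λ = v/f = 0.63·c / 1.38 GHz = 0.137 m
βl = 2π·l/λ = 2π × 0.445 = 160°
tan(βl) = -0.362
Z_in = Z_0·(Z_L + jZ_0·tanβl)/(Z_0 + jZ_L·tanβl) = 116 + j72.4 Ω
Γ_s = (Z_in − Z_s)/(Z_in + Z_s) = (65.8 + j72.4)/(166 + j72.4), |Γ_s| = 0.541
VSWR = (1 + |Γ_s|)/(1 − |Γ_s|)

VSWR ≈ 3.35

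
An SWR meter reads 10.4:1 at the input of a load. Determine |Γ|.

|Γ| ≈ 0.825

|Γ| = (S − 1)/(S + 1) = (10.4 − 1)/(10.4 + 1) = 9.4/11.4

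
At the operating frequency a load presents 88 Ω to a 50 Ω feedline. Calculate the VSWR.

Γ = (88 − 50)/(88 + 50) = 0.275
VSWR = (1 + 0.275)/(1 − 0.275)

VSWR ≈ 1.76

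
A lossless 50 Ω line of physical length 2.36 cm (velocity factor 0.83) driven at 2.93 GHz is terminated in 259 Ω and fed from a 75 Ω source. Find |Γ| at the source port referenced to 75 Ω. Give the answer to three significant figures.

λ = v/f = 0.83·c / 2.93 GHz = 0.085 m
βl = 2π·l/λ = 2π × 0.278 = 100°
tan(βl) = -5.69
Z_in = Z_0·(Z_L + jZ_0·tanβl)/(Z_0 + jZ_L·tanβl) = 9.94 + j8.45 Ω
Γ_s = (Z_in − Z_s)/(Z_in + Z_s) = (-65.1 + j8.45)/(84.9 + j8.45), |Γ_s| = 0.769

|Γ| ≈ 0.769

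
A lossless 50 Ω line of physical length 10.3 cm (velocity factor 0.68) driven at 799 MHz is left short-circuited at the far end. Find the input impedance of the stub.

λ = v/f = 0.68·c / 799 MHz = 0.255 m
βl = 2π·l/λ = 2π × 0.403 = 145°
tan(βl) = -0.694
For a short-circuited stub, Z_in = jZ_0·tan(βl)

Z_in ≈ −j34.7 Ω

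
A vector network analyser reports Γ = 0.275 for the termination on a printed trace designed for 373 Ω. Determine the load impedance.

Z_L ≈ 656 Ω

Z_L = Z_0·(1 + Γ)/(1 − Γ) = 373·(1.27)/(0.725)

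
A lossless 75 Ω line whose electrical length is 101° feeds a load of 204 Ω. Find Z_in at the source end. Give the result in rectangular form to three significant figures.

Z_in ≈ 28.5 + j12.5 Ω

tan(βl) = tan(101°) = -5.14
Z_in = Z_0·(Z_L + jZ_0·tanβl)/(Z_0 + jZ_L·tanβl)
     = 75·(204 − j386)/(75 − j1050)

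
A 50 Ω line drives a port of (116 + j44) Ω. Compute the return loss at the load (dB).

RL ≈ 6.71 dB

Γ = (66 + j44)/(166 + j44), |Γ| = 0.462
RL = −20·log₁₀|Γ| = −20·log₁₀(0.462)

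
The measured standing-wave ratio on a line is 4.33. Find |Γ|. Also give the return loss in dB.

|Γ| = (S − 1)/(S + 1) = (4.33 − 1)/(4.33 + 1) = 3.33/5.33
RL = −20·log₁₀|Γ| = −20·log₁₀(0.625)

|Γ| ≈ 0.625; return loss ≈ 4.09 dB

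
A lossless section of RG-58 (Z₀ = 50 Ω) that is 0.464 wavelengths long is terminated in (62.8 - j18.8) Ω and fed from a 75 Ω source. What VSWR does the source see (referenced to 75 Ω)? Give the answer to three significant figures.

βl = 2π × 0.464 = 167°
tan(βl) = -0.23
Z_in = Z_0·(Z_L + jZ_0·tanβl)/(Z_0 + jZ_L·tanβl) = 72 − j10.4 Ω
Γ_s = (Z_in − Z_s)/(Z_in + Z_s) = (-2.97 − j10.4)/(147 − j10.4), |Γ_s| = 0.0733
VSWR = (1 + |Γ_s|)/(1 − |Γ_s|)

VSWR ≈ 1.16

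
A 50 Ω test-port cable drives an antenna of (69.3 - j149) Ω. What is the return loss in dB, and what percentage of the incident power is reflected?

Γ = (19.3 − j149)/(119.3 − j149), |Γ| = 0.787
RL = −20·log₁₀(0.787) = 2.08 dB
P_refl/P_inc = |Γ|² = 0.62

RL ≈ 2.08 dB; 62% of incident power reflected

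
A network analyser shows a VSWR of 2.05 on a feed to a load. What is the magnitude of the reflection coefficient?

|Γ| ≈ 0.344

|Γ| = (S − 1)/(S + 1) = (2.05 − 1)/(2.05 + 1) = 1.05/3.05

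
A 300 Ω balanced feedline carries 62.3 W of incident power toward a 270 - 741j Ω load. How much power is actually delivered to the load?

P_delivered ≈ 23.1 W

|Γ| = |(-30 − j741)/(570 − j741)| = 0.793
|Γ|² = 0.629
P_refl = |Γ|²·P_inc = 39.2 W, P_del = (1 − |Γ|²)·P_inc = 23.1 W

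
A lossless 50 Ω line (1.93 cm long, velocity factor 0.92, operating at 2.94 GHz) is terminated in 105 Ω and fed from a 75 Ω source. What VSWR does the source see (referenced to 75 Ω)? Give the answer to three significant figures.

λ = v/f = 0.92·c / 2.94 GHz = 0.0939 m
βl = 2π·l/λ = 2π × 0.206 = 74°
tan(βl) = 3.49
Z_in = Z_0·(Z_L + jZ_0·tanβl)/(Z_0 + jZ_L·tanβl) = 25.3 − j10.9 Ω
Γ_s = (Z_in − Z_s)/(Z_in + Z_s) = (-49.7 − j10.9)/(100 − j10.9), |Γ_s| = 0.504
VSWR = (1 + |Γ_s|)/(1 − |Γ_s|)

VSWR ≈ 3.04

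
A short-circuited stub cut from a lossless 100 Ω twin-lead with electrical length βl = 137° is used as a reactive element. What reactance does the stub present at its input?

X_in ≈ -93.3 Ω (capacitive)

tan(βl) = -0.933
For a short-circuited stub, Z_in = jZ_0·tan(βl)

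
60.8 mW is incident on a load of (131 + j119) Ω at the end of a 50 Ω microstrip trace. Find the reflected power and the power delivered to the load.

|Γ| = |(81 + j119)/(181 + j119)| = 0.665
|Γ|² = 0.442
P_refl = |Γ|²·P_inc = 26.9 mW, P_del = (1 − |Γ|²)·P_inc = 33.9 mW

P_reflected ≈ 26.9 mW; P_delivered ≈ 33.9 mW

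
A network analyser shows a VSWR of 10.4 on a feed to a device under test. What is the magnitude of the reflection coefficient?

|Γ| = (S − 1)/(S + 1) = (10.4 − 1)/(10.4 + 1) = 9.4/11.4

|Γ| ≈ 0.825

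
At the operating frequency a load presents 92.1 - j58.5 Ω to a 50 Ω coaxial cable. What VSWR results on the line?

VSWR ≈ 2.77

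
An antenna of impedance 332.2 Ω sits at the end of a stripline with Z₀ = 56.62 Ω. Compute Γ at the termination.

Γ = 0.709

Γ = (Z_L − Z_0)/(Z_L + Z_0) = (332.2 − 56.62)/(332.2 + 56.62) = 275.6/388.8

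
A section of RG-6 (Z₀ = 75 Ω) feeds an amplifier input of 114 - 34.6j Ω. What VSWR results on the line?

Γ = (Z_L − Z_0)/(Z_L + Z_0) = (39 − j34.6)/(189 − j34.6)
|Γ| = 52.1/192 = 0.271
VSWR = (1 + |Γ|)/(1 − |Γ|) = 1.27/0.729

VSWR ≈ 1.74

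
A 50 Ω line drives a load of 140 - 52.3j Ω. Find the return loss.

Γ = (90 − j52.3)/(190 − j52.3), |Γ| = 0.528
RL = −20·log₁₀|Γ| = −20·log₁₀(0.528)

RL ≈ 5.54 dB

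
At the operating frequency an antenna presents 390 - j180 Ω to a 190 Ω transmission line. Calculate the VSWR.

VSWR ≈ 2.59

Γ = (Z_L − Z_0)/(Z_L + Z_0) = (200 − j180)/(580 − j180)
|Γ| = 269/607 = 0.443
VSWR = (1 + |Γ|)/(1 − |Γ|) = 1.44/0.557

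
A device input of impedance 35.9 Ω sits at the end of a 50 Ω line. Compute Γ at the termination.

Γ = -0.164

Γ = (Z_L − Z_0)/(Z_L + Z_0) = (35.9 − 50)/(35.9 + 50) = -14.1/85.9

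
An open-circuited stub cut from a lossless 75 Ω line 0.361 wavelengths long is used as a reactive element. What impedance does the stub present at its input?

βl = 2π × 0.361 = 130°
tan(βl) = -1.19
For an open-circuited stub, Z_in = −jZ_0·cot(βl) = −jZ_0/tan(βl)

Z_in ≈ +j62.8 Ω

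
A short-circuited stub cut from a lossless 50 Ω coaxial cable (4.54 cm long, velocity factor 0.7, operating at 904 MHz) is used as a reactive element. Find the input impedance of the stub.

Z_in ≈ +j140 Ω

λ = v/f = 0.7·c / 904 MHz = 0.232 m
βl = 2π·l/λ = 2π × 0.195 = 70.4°
tan(βl) = 2.8
For a short-circuited stub, Z_in = jZ_0·tan(βl)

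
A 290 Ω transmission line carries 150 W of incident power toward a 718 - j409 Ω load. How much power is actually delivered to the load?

P_delivered ≈ 106 W

|Γ| = |(428 − j409)/(1008 − j409)| = 0.544
|Γ|² = 0.296
P_refl = |Γ|²·P_inc = 44.4 W, P_del = (1 − |Γ|²)·P_inc = 106 W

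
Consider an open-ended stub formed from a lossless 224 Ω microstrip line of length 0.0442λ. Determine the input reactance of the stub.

X_in ≈ -786 Ω (capacitive)

βl = 2π × 0.0442 = 15.9°
tan(βl) = 0.285
For an open-ended stub, Z_in = −jZ_0·cot(βl) = −jZ_0/tan(βl)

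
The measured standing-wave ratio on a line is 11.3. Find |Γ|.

|Γ| = (S − 1)/(S + 1) = (11.3 − 1)/(11.3 + 1) = 10.3/12.3

|Γ| ≈ 0.837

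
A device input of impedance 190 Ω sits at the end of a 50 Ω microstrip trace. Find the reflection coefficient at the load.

Γ = (Z_L − Z_0)/(Z_L + Z_0) = (190 − 50)/(190 + 50) = 140/240

Γ = 0.583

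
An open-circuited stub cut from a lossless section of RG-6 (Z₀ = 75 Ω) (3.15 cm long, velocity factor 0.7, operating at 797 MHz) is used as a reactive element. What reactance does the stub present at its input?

λ = v/f = 0.7·c / 797 MHz = 0.263 m
βl = 2π·l/λ = 2π × 0.12 = 43°
tan(βl) = 0.934
For an open-circuited stub, Z_in = −jZ_0·cot(βl) = −jZ_0/tan(βl)

X_in ≈ -80.3 Ω (capacitive)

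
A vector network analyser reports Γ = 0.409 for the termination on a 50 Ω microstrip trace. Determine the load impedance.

Z_L = Z_0·(1 + Γ)/(1 − Γ) = 50·(1.41)/(0.591)

Z_L ≈ 119 Ω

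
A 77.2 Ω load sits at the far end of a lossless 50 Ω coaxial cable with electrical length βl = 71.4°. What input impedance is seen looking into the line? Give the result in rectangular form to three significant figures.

tan(βl) = tan(71.4°) = 2.97
Z_in = Z_0·(Z_L + jZ_0·tanβl)/(Z_0 + jZ_L·tanβl)
     = 50·(77.2 + j149)/(50 + j229)

Z_in ≈ 34.4 − j9.33 Ω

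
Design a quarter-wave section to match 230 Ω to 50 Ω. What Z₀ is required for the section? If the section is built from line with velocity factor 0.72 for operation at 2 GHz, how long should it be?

Z_qwt ≈ 107 Ω; length ≈ 2.7 cm

Z_qwt = √(Z_0·R_L) = √(50 × 230) = √11500
λ = 0.72·c/f = 0.108 m, so l = λ/4 = 0.027 m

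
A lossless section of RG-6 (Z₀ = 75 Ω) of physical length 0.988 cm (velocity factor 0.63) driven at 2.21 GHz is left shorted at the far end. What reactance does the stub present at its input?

λ = v/f = 0.63·c / 2.21 GHz = 0.0855 m
βl = 2π·l/λ = 2π × 0.116 = 41.6°
tan(βl) = 0.888
For a shorted stub, Z_in = jZ_0·tan(βl)

X_in ≈ 66.6 Ω (inductive)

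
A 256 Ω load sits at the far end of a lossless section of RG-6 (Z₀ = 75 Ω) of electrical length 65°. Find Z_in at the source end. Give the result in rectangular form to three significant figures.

Z_in ≈ 26.3 − j31.4 Ω

tan(βl) = tan(65°) = 2.14
Z_in = Z_0·(Z_L + jZ_0·tanβl)/(Z_0 + jZ_L·tanβl)
     = 75·(256 + j161)/(75 + j549)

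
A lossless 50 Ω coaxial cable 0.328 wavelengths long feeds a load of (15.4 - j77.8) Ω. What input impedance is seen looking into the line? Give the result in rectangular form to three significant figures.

βl = 2π × 0.328 = 118°
tan(βl) = tan(118°) = -1.87
Z_in = Z_0·(Z_L + jZ_0·tanβl)/(Z_0 + jZ_L·tanβl)
     = 50·(15.4 − j172)/(-95.8 − j28.9)

Z_in ≈ 17.3 + j84.3 Ω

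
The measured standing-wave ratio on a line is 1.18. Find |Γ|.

|Γ| ≈ 0.0826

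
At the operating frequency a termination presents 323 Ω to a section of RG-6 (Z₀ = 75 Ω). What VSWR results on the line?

Γ = (323 − 75)/(323 + 75) = 0.623
VSWR = (1 + 0.623)/(1 − 0.623)

VSWR ≈ 4.31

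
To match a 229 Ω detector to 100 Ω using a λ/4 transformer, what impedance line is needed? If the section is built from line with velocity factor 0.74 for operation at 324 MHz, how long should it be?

Z_qwt ≈ 151 Ω; length ≈ 17.1 cm

Z_qwt = √(Z_0·R_L) = √(100 × 229) = √22900
λ = 0.74·c/f = 0.685 m, so l = λ/4 = 0.171 m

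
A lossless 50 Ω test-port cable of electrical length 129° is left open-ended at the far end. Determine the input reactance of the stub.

tan(βl) = -1.23
For an open-ended stub, Z_in = −jZ_0·cot(βl) = −jZ_0/tan(βl)

X_in ≈ 40.5 Ω (inductive)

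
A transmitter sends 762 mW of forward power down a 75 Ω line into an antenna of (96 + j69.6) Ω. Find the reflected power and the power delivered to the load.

P_reflected ≈ 118 mW; P_delivered ≈ 644 mW

|Γ| = |(21 + j69.6)/(171 + j69.6)| = 0.394
|Γ|² = 0.155
P_refl = |Γ|²·P_inc = 118 mW, P_del = (1 − |Γ|²)·P_inc = 644 mW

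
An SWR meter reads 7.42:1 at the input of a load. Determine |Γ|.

|Γ| = (S − 1)/(S + 1) = (7.42 − 1)/(7.42 + 1) = 6.42/8.42

|Γ| ≈ 0.762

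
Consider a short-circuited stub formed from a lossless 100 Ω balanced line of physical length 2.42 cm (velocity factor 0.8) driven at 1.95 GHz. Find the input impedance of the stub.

λ = v/f = 0.8·c / 1.95 GHz = 0.123 m
βl = 2π·l/λ = 2π × 0.197 = 70.8°
tan(βl) = 2.87
For a short-circuited stub, Z_in = jZ_0·tan(βl)

Z_in ≈ +j287 Ω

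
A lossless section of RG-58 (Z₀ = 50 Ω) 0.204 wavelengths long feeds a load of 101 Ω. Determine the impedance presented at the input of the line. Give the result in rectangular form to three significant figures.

Z_in ≈ 26.4 − j11 Ω

βl = 2π × 0.204 = 73.4°
tan(βl) = tan(73.4°) = 3.36
Z_in = Z_0·(Z_L + jZ_0·tanβl)/(Z_0 + jZ_L·tanβl)
     = 50·(101 + j168)/(50 + j340)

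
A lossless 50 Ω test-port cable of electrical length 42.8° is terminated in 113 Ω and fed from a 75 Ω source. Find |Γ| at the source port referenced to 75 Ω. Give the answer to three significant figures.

tan(βl) = 0.926
Z_in = Z_0·(Z_L + jZ_0·tanβl)/(Z_0 + jZ_L·tanβl) = 39 − j35.4 Ω
Γ_s = (Z_in − Z_s)/(Z_in + Z_s) = (-36 − j35.4)/(114 − j35.4), |Γ_s| = 0.423

|Γ| ≈ 0.423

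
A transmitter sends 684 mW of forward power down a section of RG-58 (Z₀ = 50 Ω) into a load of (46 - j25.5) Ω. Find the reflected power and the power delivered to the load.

P_reflected ≈ 46.2 mW; P_delivered ≈ 638 mW

|Γ| = |(-4 − j25.5)/(96 − j25.5)| = 0.26
|Γ|² = 0.0675
P_refl = |Γ|²·P_inc = 46.2 mW, P_del = (1 − |Γ|²)·P_inc = 638 mW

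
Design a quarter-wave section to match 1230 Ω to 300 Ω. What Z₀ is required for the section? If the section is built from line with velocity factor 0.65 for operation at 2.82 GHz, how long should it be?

Z_qwt ≈ 607 Ω; length ≈ 1.73 cm

Z_qwt = √(Z_0·R_L) = √(300 × 1230) = √369000
λ = 0.65·c/f = 0.0691 m, so l = λ/4 = 0.0173 m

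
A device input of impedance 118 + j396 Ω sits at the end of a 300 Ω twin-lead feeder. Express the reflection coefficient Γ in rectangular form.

Γ ≈ 0.244 + j0.717

Γ = (Z_L − Z_0)/(Z_L + Z_0) = (-182 + j396)/(418 + j396)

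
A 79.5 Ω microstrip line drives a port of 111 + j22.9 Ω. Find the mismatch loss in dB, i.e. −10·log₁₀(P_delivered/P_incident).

mismatch loss ≈ 0.183 dB

Γ = (31.5 + j22.9)/(190.5 + j22.9), |Γ| = 0.203
|Γ|² = 0.0412, so P_del/P_inc = 1 − |Γ|² = 0.959
ML = −10·log₁₀(1 − |Γ|²)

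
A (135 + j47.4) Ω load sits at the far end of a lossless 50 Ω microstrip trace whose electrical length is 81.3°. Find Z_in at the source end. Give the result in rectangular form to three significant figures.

tan(βl) = tan(81.3°) = 6.54
Z_in = Z_0·(Z_L + jZ_0·tanβl)/(Z_0 + jZ_L·tanβl)
     = 50·(135 + j374)/(-260 + j882)

Z_in ≈ 17.4 − j12.8 Ω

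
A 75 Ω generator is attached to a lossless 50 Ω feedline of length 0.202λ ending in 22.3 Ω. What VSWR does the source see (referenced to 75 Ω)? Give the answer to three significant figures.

VSWR ≈ 1.71

βl = 2π × 0.202 = 72.7°
tan(βl) = 3.21
Z_in = Z_0·(Z_L + jZ_0·tanβl)/(Z_0 + jZ_L·tanβl) = 82.7 + j42.1 Ω
Γ_s = (Z_in − Z_s)/(Z_in + Z_s) = (7.72 + j42.1)/(158 + j42.1), |Γ_s| = 0.262
VSWR = (1 + |Γ_s|)/(1 − |Γ_s|)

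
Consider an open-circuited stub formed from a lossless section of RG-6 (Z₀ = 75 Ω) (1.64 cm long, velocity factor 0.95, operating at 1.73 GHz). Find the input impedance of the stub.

Z_in ≈ −j104 Ω

λ = v/f = 0.95·c / 1.73 GHz = 0.165 m
βl = 2π·l/λ = 2π × 0.0996 = 35.8°
tan(βl) = 0.722
For an open-circuited stub, Z_in = −jZ_0·cot(βl) = −jZ_0/tan(βl)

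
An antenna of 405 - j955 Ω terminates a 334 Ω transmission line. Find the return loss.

Γ = (71 − j955)/(739 − j955), |Γ| = 0.793
RL = −20·log₁₀|Γ| = −20·log₁₀(0.793)

RL ≈ 2.01 dB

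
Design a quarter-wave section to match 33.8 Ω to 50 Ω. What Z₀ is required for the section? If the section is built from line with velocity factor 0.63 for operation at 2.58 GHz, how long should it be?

Z_qwt ≈ 41.1 Ω; length ≈ 1.83 cm

Z_qwt = √(Z_0·R_L) = √(50 × 33.8) = √1690
λ = 0.63·c/f = 0.0733 m, so l = λ/4 = 0.0183 m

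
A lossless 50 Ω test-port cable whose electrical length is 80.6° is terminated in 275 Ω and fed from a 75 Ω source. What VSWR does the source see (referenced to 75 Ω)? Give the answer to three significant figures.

VSWR ≈ 8.13

tan(βl) = 6.04
Z_in = Z_0·(Z_L + jZ_0·tanβl)/(Z_0 + jZ_L·tanβl) = 9.33 − j8 Ω
Γ_s = (Z_in − Z_s)/(Z_in + Z_s) = (-65.7 − j8)/(84.3 − j8), |Γ_s| = 0.781
VSWR = (1 + |Γ_s|)/(1 − |Γ_s|)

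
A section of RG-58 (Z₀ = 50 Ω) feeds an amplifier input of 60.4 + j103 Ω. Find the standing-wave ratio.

VSWR ≈ 5.36

Γ = (Z_L − Z_0)/(Z_L + Z_0) = (10.4 + j103)/(110.4 + j103)
|Γ| = 104/151 = 0.686
VSWR = (1 + |Γ|)/(1 − |Γ|) = 1.69/0.314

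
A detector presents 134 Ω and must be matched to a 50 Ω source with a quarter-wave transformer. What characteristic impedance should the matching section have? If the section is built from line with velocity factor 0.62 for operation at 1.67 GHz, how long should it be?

Z_qwt ≈ 81.9 Ω; length ≈ 2.78 cm

Z_qwt = √(Z_0·R_L) = √(50 × 134) = √6700
λ = 0.62·c/f = 0.111 m, so l = λ/4 = 0.0278 m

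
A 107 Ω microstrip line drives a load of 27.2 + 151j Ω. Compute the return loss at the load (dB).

RL ≈ 1.46 dB

Γ = (-79.8 + j151)/(134.2 + j151), |Γ| = 0.845
RL = −20·log₁₀|Γ| = −20·log₁₀(0.845)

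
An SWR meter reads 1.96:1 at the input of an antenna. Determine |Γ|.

|Γ| ≈ 0.324

|Γ| = (S − 1)/(S + 1) = (1.96 − 1)/(1.96 + 1) = 0.96/2.96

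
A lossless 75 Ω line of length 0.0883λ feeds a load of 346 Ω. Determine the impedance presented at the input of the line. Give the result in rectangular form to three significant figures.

Z_in ≈ 52.2 − j103 Ω

βl = 2π × 0.0883 = 31.8°
tan(βl) = tan(31.8°) = 0.62
Z_in = Z_0·(Z_L + jZ_0·tanβl)/(Z_0 + jZ_L·tanβl)
     = 75·(346 + j46.5)/(75 + j214)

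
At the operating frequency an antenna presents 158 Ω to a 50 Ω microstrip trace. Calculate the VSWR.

VSWR ≈ 3.16

Γ = (158 − 50)/(158 + 50) = 0.519
VSWR = (1 + 0.519)/(1 − 0.519)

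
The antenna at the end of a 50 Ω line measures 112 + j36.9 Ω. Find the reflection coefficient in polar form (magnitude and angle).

Γ = (Z_L − Z_0)/(Z_L + Z_0) = (62 + j36.9)/(162 + j36.9)
|Γ| = 72.1/166 = 0.434

Γ ≈ 0.434 ∠ 17.9°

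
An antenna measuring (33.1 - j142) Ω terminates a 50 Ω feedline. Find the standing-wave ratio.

Γ = (Z_L − Z_0)/(Z_L + Z_0) = (-16.9 − j142)/(83.1 − j142)
|Γ| = 143/165 = 0.869
VSWR = (1 + |Γ|)/(1 − |Γ|) = 1.87/0.131

VSWR ≈ 14.3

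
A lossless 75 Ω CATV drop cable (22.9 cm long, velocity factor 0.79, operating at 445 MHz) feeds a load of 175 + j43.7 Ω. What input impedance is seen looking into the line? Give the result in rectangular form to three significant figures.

λ = v/f = 0.79·c / 445 MHz = 0.533 m
βl = 2π·l/λ = 2π × 0.43 = 155°
tan(βl) = tan(155°) = -0.471
Z_in = Z_0·(Z_L + jZ_0·tanβl)/(Z_0 + jZ_L·tanβl)
     = 75·(175 + j8.4)/(95.6 − j82.4)

Z_in ≈ 75.5 + j71.7 Ω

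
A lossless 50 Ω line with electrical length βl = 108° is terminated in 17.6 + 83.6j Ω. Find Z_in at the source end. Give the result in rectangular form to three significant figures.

tan(βl) = tan(108°) = -3.08
Z_in = Z_0·(Z_L + jZ_0·tanβl)/(Z_0 + jZ_L·tanβl)
     = 50·(17.6 − j70.3)/(307 − j54.2)

Z_in ≈ 4.73 − j10.6 Ω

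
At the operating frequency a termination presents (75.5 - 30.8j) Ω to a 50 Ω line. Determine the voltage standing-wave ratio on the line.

VSWR ≈ 1.9

Γ = (Z_L − Z_0)/(Z_L + Z_0) = (25.5 − j30.8)/(125.5 − j30.8)
|Γ| = 40/129 = 0.309
VSWR = (1 + |Γ|)/(1 − |Γ|) = 1.31/0.691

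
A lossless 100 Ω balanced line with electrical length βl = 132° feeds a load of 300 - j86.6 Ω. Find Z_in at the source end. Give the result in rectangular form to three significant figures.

tan(βl) = tan(132°) = -1.11
Z_in = Z_0·(Z_L + jZ_0·tanβl)/(Z_0 + jZ_L·tanβl)
     = 100·(300 − j198)/(3.82 − j333)

Z_in ≈ 60.3 + j89.3 Ω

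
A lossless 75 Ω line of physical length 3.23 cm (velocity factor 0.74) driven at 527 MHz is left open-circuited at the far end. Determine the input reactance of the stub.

X_in ≈ -143 Ω (capacitive)

λ = v/f = 0.74·c / 527 MHz = 0.421 m
βl = 2π·l/λ = 2π × 0.0767 = 27.6°
tan(βl) = 0.523
For an open-circuited stub, Z_in = −jZ_0·cot(βl) = −jZ_0/tan(βl)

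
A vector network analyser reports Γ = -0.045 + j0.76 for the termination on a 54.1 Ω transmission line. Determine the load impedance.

Z_L = Z_0·(1 + Γ)/(1 − Γ) = 54.1·(0.955 + j0.76)/(1.04 − j0.76)

Z_L ≈ 13.6 + j49.3 Ω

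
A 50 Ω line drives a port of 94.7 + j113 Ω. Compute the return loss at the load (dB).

Γ = (44.7 + j113)/(144.7 + j113), |Γ| = 0.662
RL = −20·log₁₀|Γ| = −20·log₁₀(0.662)

RL ≈ 3.58 dB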